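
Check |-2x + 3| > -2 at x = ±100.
x = 100: LHS = |-2·100 + 3| = |-197| = 197; 197 > -2 — holds
x = -100: LHS = |-2·(-100) + 3| = |203| = 203; 203 > -2 — holds

Answer: Yes, holds for both x = 100 and x = -100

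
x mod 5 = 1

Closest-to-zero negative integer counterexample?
Testing negative integers from -1 downward:
x = -1: LHS = (-1) mod 5 = 4; 4 = 1 — FAILS  ← closest negative counterexample to 0

Answer: x = -1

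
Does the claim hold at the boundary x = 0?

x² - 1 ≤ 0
x = 0: LHS = 0² - 1 = -1; -1 ≤ 0 — holds

The relation is satisfied at x = 0.

Answer: Yes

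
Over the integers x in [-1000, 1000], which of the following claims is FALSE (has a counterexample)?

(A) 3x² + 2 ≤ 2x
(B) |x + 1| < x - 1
(A) x = 0: LHS = 3·0² + 2 = 2, RHS = 2·0 = 0; 2 ≤ 0 — FAILS
(B) x = 0: LHS = |0 + 1| = |1| = 1, RHS = 0 - 1 = -1; 1 < -1 — FAILS

Answer: Both A and B are false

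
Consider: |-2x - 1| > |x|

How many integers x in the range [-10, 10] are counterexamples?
Counterexamples in [-10, 10]: {-1}.

Counting them gives 1 values.

Answer: 1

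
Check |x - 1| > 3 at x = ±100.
x = 100: LHS = |100 - 1| = |99| = 99; 99 > 3 — holds
x = -100: LHS = |(-100) - 1| = |-101| = 101; 101 > 3 — holds

Answer: Yes, holds for both x = 100 and x = -100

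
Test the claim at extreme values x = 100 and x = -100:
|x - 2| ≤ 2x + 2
x = 100: LHS = |100 - 2| = |98| = 98, RHS = 2·100 + 2 = 202; 98 ≤ 202 — holds
x = -100: LHS = |(-100) - 2| = |-102| = 102, RHS = 2·(-100) + 2 = -198; 102 ≤ -198 — FAILS

Answer: Partially: holds for x = 100, fails for x = -100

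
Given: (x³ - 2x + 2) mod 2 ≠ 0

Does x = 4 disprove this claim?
Substitute x = 4 into the relation:
x = 4: LHS = (4³ - 2·4 + 2) mod 2 = 58 mod 2 = 0; 0 ≠ 0 — FAILS

Since the claim fails at x = 4, this value is a counterexample.

Answer: Yes, x = 4 is a counterexample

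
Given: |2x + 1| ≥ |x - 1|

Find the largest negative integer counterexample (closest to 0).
Testing negative integers from -1 downward:
x = -1: LHS = |2·(-1) + 1| = |-1| = 1, RHS = |(-1) - 1| = |-2| = 2; 1 ≥ 2 — FAILS  ← closest negative counterexample to 0

Answer: x = -1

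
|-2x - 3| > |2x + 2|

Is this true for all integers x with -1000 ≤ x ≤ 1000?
The claim fails at x = -2:
x = -2: LHS = |-2·(-2) - 3| = |1| = 1, RHS = |2·(-2) + 2| = |-2| = 2; 1 > 2 — FAILS

Because a single integer refutes it, the statement is false.

Answer: False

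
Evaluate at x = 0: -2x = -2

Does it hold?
x = 0: LHS = -2·0 = 0; 0 = -2 — FAILS

The relation fails at x = 0, so x = 0 is a counterexample.

Answer: No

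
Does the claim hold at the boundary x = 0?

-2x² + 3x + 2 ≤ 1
x = 0: LHS = -2·0² + 3·0 + 2 = 2; 2 ≤ 1 — FAILS

The relation fails at x = 0, so x = 0 is a counterexample.

Answer: No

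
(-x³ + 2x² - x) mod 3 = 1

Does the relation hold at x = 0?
x = 0: LHS = (-0³ + 2·0² - 0) mod 3 = 0 mod 3 = 0; 0 = 1 — FAILS

The relation fails at x = 0, so x = 0 is a counterexample.

Answer: No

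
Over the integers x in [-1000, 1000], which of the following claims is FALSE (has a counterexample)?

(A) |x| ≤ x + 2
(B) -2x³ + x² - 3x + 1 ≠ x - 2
(A) x = -2: LHS = |-2| = 2, RHS = (-2) + 2 = 0; 2 ≤ 0 — FAILS

(B) Track d = LHS − RHS over the integers in [-1000, 1000]. Equality would need d = 0, but d changes sign only between consecutive integers, jumping over 0:
x = 0: LHS = -2·0³ + 0² - 3·0 + 1 = 1, RHS = 0 - 2 = -2; 1 ≠ -2 — holds  (d = 3)
x = 1: LHS = -2·1³ + 1² - 3·1 + 1 = -3, RHS = 1 - 2 = -1; -3 ≠ -1 — holds  (d = -2)
Away from these crossings d keeps a constant sign, and checking every integer in [-1000, 1000] confirms d ≠ 0 throughout. Hence the two sides are never equal, so the relation holds for every integer in [-1000, 1000].

Only (A) has a counterexample.

Answer: A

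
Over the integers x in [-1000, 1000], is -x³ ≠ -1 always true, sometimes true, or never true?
Holds at x = 0: LHS = -0³ = 0; 0 ≠ -1 — holds
Fails at x = 1: LHS = -1³ = -1; -1 ≠ -1 — FAILS
It is satisfied by some integers in the range but not all.

Answer: Sometimes true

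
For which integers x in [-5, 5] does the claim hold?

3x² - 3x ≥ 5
Holds for: {-5, -4, -3, -2, -1, 2, 3, 4, 5}
Fails for: {0, 1}

Answer: {-5, -4, -3, -2, -1, 2, 3, 4, 5}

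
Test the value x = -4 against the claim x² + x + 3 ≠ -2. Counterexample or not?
Substitute x = -4 into the relation:
x = -4: LHS = (-4)² + (-4) + 3 = 15; 15 ≠ -2 — holds

The relation holds at x = -4, so it is not a counterexample.

Answer: No, x = -4 is not a counterexample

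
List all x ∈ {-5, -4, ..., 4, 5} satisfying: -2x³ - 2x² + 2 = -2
Holds for: {1}
Fails for: {-5, -4, -3, -2, -1, 0, 2, 3, 4, 5}

Answer: {1}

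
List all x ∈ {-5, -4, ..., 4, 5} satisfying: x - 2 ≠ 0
Holds for: {-5, -4, -3, -2, -1, 0, 1, 3, 4, 5}
Fails for: {2}

Answer: {-5, -4, -3, -2, -1, 0, 1, 3, 4, 5}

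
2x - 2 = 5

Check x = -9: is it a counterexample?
Substitute x = -9 into the relation:
x = -9: LHS = 2·(-9) - 2 = -20; -20 = 5 — FAILS

Since the claim fails at x = -9, this value is a counterexample.

Answer: Yes, x = -9 is a counterexample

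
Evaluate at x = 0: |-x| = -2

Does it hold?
x = 0: LHS = |-0| = |0| = 0; 0 = -2 — FAILS

The relation fails at x = 0, so x = 0 is a counterexample.

Answer: No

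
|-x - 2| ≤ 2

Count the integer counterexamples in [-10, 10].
Counterexamples in [-10, 10]: {-10, -9, -8, -7, -6, -5, 1, 2, 3, 4, 5, 6, 7, 8, 9, 10}.

Counting them gives 16 values.

Answer: 16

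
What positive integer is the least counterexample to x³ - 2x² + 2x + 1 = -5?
Testing positive integers:
x = 1: LHS = 1³ - 2·1² + 2·1 + 1 = 2; 2 = -5 — FAILS  ← smallest positive counterexample

Answer: x = 1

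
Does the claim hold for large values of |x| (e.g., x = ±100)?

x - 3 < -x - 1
x = 100: LHS = 100 - 3 = 97, RHS = -100 - 1 = -101; 97 < -101 — FAILS
x = -100: LHS = (-100) - 3 = -103, RHS = -(-100) - 1 = 99; -103 < 99 — holds

Answer: Partially: fails for x = 100, holds for x = -100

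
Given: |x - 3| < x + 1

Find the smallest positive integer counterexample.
Testing positive integers:
x = 1: LHS = |1 - 3| = |-2| = 2, RHS = 1 + 1 = 2; 2 < 2 — FAILS  ← smallest positive counterexample

Answer: x = 1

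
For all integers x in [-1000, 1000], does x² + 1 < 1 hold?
The claim fails at x = 0:
x = 0: LHS = 0² + 1 = 1; 1 < 1 — FAILS

Because a single integer refutes it, the statement is false.

Answer: False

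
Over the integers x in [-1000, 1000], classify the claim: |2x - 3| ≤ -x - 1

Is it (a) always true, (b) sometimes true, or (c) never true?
Over all integers in [-1000, 1000], LHS − RHS is smallest at x = 1, where it equals 3:
x = 1: LHS = |2·1 - 3| = |-1| = 1, RHS = -1 - 1 = -2; 1 ≤ -2 — FAILS
At the ends of the range:
x = -1000: LHS = |2·(-1000) - 3| = |-2003| = 2003, RHS = -(-1000) - 1 = 999; 2003 ≤ 999 — FAILS
x = 1000: LHS = |2·1000 - 3| = |1997| = 1997, RHS = -1000 - 1 = -1001; 1997 ≤ -1001 — FAILS
Hence LHS − RHS is never zero or negative, i.e. LHS > RHS throughout, so the claimed relation (≤) fails for every integer in [-1000, 1000].

No integer in the range satisfies it.

Answer: Never true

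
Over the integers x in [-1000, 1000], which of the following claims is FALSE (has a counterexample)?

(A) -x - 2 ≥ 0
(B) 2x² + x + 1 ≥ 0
(A) x = 0: LHS = -0 - 2 = -2; -2 ≥ 0 — FAILS

(B) Over all integers in [-1000, 1000], LHS − RHS is smallest at x = 0, where it equals 1:
x = 0: LHS = 2·0² + 0 + 1 = 1; 1 ≥ 0 — holds
At the ends of the range:
x = -1000: LHS = 2·(-1000)² + (-1000) + 1 = 1999001; 1999001 ≥ 0 — holds
x = 1000: LHS = 2·1000² + 1000 + 1 = 2001001; 2001001 ≥ 0 — holds
Hence LHS − RHS is never negative, i.e. LHS ≥ RHS throughout, so the relation holds for every integer in [-1000, 1000].

Only (A) has a counterexample.

Answer: A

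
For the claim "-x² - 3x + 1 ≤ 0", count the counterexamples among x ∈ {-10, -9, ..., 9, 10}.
Counterexamples in [-10, 10]: {-3, -2, -1, 0}.

Counting them gives 4 values.

Answer: 4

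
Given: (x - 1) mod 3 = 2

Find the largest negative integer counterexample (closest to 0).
Testing negative integers from -1 downward:
x = -1: LHS = ((-1) - 1) mod 3 = (-2) mod 3 = 1; 1 = 2 — FAILS  ← closest negative counterexample to 0

Answer: x = -1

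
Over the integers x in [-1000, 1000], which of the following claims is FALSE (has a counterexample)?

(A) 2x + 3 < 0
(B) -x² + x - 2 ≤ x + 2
(A) x = 0: LHS = 2·0 + 3 = 3; 3 < 0 — FAILS

(B) Over all integers in [-1000, 1000], LHS − RHS is largest at x = 0, where it equals -4:
x = 0: LHS = -0² + 0 - 2 = -2, RHS = 0 + 2 = 2; -2 ≤ 2 — holds
At the ends of the range:
x = -1000: LHS = -(-1000)² + (-1000) - 2 = -1001002, RHS = (-1000) + 2 = -998; -1001002 ≤ -998 — holds
x = 1000: LHS = -1000² + 1000 - 2 = -999002, RHS = 1000 + 2 = 1002; -999002 ≤ 1002 — holds
Hence LHS − RHS is never positive, i.e. LHS ≤ RHS throughout, so the relation holds for every integer in [-1000, 1000].

Only (A) has a counterexample.

Answer: A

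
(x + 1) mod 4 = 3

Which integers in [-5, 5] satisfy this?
Holds for: {-2, 2}
Fails for: {-5, -4, -3, -1, 0, 1, 3, 4, 5}

Answer: {-2, 2}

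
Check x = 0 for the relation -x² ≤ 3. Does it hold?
x = 0: LHS = -0² = 0; 0 ≤ 3 — holds

The relation is satisfied at x = 0.

Answer: Yes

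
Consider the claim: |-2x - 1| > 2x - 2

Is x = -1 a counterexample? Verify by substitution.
Substitute x = -1 into the relation:
x = -1: LHS = |-2·(-1) - 1| = |1| = 1, RHS = 2·(-1) - 2 = -4; 1 > -4 — holds

The relation holds at x = -1, so it is not a counterexample.

Answer: No, x = -1 is not a counterexample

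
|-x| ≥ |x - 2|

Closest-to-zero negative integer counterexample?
Testing negative integers from -1 downward:
x = -1: LHS = |-(-1)| = |1| = 1, RHS = |(-1) - 2| = |-3| = 3; 1 ≥ 3 — FAILS  ← closest negative counterexample to 0

Answer: x = -1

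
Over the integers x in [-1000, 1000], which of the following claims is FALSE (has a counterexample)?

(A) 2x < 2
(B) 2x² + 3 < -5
(A) x = 1: LHS = 2·1 = 2; 2 < 2 — FAILS
(B) x = 0: LHS = 2·0² + 3 = 3; 3 < -5 — FAILS

Answer: Both A and B are false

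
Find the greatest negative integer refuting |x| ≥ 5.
Testing negative integers from -1 downward:
x = -1: LHS = |-1| = 1; 1 ≥ 5 — FAILS  ← closest negative counterexample to 0

Answer: x = -1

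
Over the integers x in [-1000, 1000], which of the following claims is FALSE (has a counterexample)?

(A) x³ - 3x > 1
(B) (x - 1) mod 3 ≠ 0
(A) x = 0: LHS = 0³ - 3·0 = 0; 0 > 1 — FAILS
(B) x = 1: LHS = (1 - 1) mod 3 = 0 mod 3 = 0; 0 ≠ 0 — FAILS

Answer: Both A and B are false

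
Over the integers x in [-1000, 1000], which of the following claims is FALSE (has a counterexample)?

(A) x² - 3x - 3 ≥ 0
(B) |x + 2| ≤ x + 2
(A) x = 0: LHS = 0² - 3·0 - 3 = -3; -3 ≥ 0 — FAILS
(B) x = -3: LHS = |(-3) + 2| = |-1| = 1, RHS = (-3) + 2 = -1; 1 ≤ -1 — FAILS

Answer: Both A and B are false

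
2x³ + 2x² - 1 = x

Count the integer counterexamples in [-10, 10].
Counterexamples in [-10, 10]: {-10, -9, -8, -7, -6, -5, -4, -3, -2, 0, 1, 2, 3, 4, 5, 6, 7, 8, 9, 10}.

Counting them gives 20 values.

Answer: 20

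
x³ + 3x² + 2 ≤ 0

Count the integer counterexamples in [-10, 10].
Counterexamples in [-10, 10]: {-3, -2, -1, 0, 1, 2, 3, 4, 5, 6, 7, 8, 9, 10}.

Counting them gives 14 values.

Answer: 14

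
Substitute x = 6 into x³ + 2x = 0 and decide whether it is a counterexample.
Substitute x = 6 into the relation:
x = 6: LHS = 6³ + 2·6 = 228; 228 = 0 — FAILS

Since the claim fails at x = 6, this value is a counterexample.

Answer: Yes, x = 6 is a counterexample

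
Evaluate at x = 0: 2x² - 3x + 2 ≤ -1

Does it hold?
x = 0: LHS = 2·0² - 3·0 + 2 = 2; 2 ≤ -1 — FAILS

The relation fails at x = 0, so x = 0 is a counterexample.

Answer: No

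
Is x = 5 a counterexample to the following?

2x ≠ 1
Substitute x = 5 into the relation:
x = 5: LHS = 2·5 = 10; 10 ≠ 1 — holds

The relation holds at x = 5, so it is not a counterexample.

Answer: No, x = 5 is not a counterexample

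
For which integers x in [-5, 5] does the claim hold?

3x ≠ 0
Holds for: {-5, -4, -3, -2, -1, 1, 2, 3, 4, 5}
Fails for: {0}

Answer: {-5, -4, -3, -2, -1, 1, 2, 3, 4, 5}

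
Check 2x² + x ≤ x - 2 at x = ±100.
x = 100: LHS = 2·100² + 100 = 20100, RHS = 100 - 2 = 98; 20100 ≤ 98 — FAILS
x = -100: LHS = 2·(-100)² + (-100) = 19900, RHS = (-100) - 2 = -102; 19900 ≤ -102 — FAILS

Answer: No, fails for both x = 100 and x = -100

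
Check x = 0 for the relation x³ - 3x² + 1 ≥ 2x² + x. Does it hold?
x = 0: LHS = 0³ - 3·0² + 1 = 1, RHS = 2·0² + 0 = 0; 1 ≥ 0 — holds

The relation is satisfied at x = 0.

Answer: Yes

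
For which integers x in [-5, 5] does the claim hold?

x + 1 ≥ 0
Holds for: {-1, 0, 1, 2, 3, 4, 5}
Fails for: {-5, -4, -3, -2}

Answer: {-1, 0, 1, 2, 3, 4, 5}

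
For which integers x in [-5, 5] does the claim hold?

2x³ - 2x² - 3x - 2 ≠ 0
Holds for: {-5, -4, -3, -2, -1, 0, 1, 3, 4, 5}
Fails for: {2}

Answer: {-5, -4, -3, -2, -1, 0, 1, 3, 4, 5}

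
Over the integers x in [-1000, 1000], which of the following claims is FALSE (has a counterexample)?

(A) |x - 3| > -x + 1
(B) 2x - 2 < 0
(A) Over all integers in [-1000, 1000], LHS − RHS is smallest at x = 0, where it equals 2:
x = 0: LHS = |0 - 3| = |-3| = 3, RHS = -0 + 1 = 1; 3 > 1 — holds
At the ends of the range:
x = -1000: LHS = |(-1000) - 3| = |-1003| = 1003, RHS = -(-1000) + 1 = 1001; 1003 > 1001 — holds
x = 1000: LHS = |1000 - 3| = |997| = 997, RHS = -1000 + 1 = -999; 997 > -999 — holds
Hence LHS − RHS is never zero or negative, i.e. LHS > RHS throughout, so the relation holds for every integer in [-1000, 1000].

(B) x = 1: LHS = 2·1 - 2 = 0; 0 < 0 — FAILS

Only (B) has a counterexample.

Answer: B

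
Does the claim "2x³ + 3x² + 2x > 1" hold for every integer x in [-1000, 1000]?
The claim fails at x = 0:
x = 0: LHS = 2·0³ + 3·0² + 2·0 = 0; 0 > 1 — FAILS

Because a single integer refutes it, the statement is false.

Answer: False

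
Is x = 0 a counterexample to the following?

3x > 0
Substitute x = 0 into the relation:
x = 0: LHS = 3·0 = 0; 0 > 0 — FAILS

Since the claim fails at x = 0, this value is a counterexample.

Answer: Yes, x = 0 is a counterexample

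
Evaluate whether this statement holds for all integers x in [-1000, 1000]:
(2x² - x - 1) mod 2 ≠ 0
The claim fails at x = 1:
x = 1: LHS = (2·1² - 1 - 1) mod 2 = 0 mod 2 = 0; 0 ≠ 0 — FAILS

Because a single integer refutes it, the statement is false.

Answer: False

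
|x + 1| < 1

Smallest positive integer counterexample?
Testing positive integers:
x = 1: LHS = |1 + 1| = |2| = 2; 2 < 1 — FAILS  ← smallest positive counterexample

Answer: x = 1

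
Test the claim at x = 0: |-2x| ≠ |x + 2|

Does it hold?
x = 0: LHS = |-2·0| = |0| = 0, RHS = |0 + 2| = |2| = 2; 0 ≠ 2 — holds

The relation is satisfied at x = 0.

Answer: Yes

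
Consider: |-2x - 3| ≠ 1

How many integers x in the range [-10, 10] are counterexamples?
Counterexamples in [-10, 10]: {-2, -1}.

Counting them gives 2 values.

Answer: 2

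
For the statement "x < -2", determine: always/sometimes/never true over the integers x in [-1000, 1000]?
Holds at x = -3: -3 < -2 — holds
Fails at x = 0: 0 < -2 — FAILS
It is satisfied by some integers in the range but not all.

Answer: Sometimes true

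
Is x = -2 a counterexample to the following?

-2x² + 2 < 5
Substitute x = -2 into the relation:
x = -2: LHS = -2·(-2)² + 2 = -6; -6 < 5 — holds

The relation holds at x = -2, so it is not a counterexample.

Answer: No, x = -2 is not a counterexample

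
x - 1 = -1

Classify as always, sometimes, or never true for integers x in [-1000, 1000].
Holds at x = 0: LHS = 0 - 1 = -1; -1 = -1 — holds
Fails at x = 1: LHS = 1 - 1 = 0; 0 = -1 — FAILS
It is satisfied by some integers in the range but not all.

Answer: Sometimes true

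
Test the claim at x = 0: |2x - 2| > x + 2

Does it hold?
x = 0: LHS = |2·0 - 2| = |-2| = 2, RHS = 0 + 2 = 2; 2 > 2 — FAILS

The relation fails at x = 0, so x = 0 is a counterexample.

Answer: No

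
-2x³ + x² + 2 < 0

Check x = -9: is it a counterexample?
Substitute x = -9 into the relation:
x = -9: LHS = -2·(-9)³ + (-9)² + 2 = 1541; 1541 < 0 — FAILS

Since the claim fails at x = -9, this value is a counterexample.

Answer: Yes, x = -9 is a counterexample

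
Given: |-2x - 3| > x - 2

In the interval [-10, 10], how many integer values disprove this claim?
Over all integers in [-10, 10], LHS − RHS is smallest at x = -1, where it equals 4:
x = -1: LHS = |-2·(-1) - 3| = |-1| = 1, RHS = (-1) - 2 = -3; 1 > -3 — holds
At the ends of the range:
x = -10: LHS = |-2·(-10) - 3| = |17| = 17, RHS = (-10) - 2 = -12; 17 > -12 — holds
x = 10: LHS = |-2·10 - 3| = |-23| = 23, RHS = 10 - 2 = 8; 23 > 8 — holds
Hence LHS − RHS is never zero or negative, i.e. LHS > RHS throughout, so the relation holds for every integer in [-10, 10].

No counterexample appears in that range.

Answer: 0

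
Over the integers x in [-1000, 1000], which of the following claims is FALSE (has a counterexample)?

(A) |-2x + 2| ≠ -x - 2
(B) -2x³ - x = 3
(A) Over all integers in [-1000, 1000], LHS − RHS is always positive; it is smallest at x = 1, where it equals 3:
x = 1: LHS = |-2·1 + 2| = |0| = 0, RHS = -1 - 2 = -3; 0 ≠ -3 — holds
At the ends of the range:
x = -1000: LHS = |-2·(-1000) + 2| = |2002| = 2002, RHS = -(-1000) - 2 = 998; 2002 ≠ 998 — holds
x = 1000: LHS = |-2·1000 + 2| = |-1998| = 1998, RHS = -1000 - 2 = -1002; 1998 ≠ -1002 — holds
Hence LHS − RHS is never 0, i.e. the two sides are never equal, so the relation holds for every integer in [-1000, 1000].

(B) x = 0: LHS = -2·0³ - 0 = 0; 0 = 3 — FAILS

Only (B) has a counterexample.

Answer: B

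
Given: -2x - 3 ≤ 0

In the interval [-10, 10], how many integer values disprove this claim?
Counterexamples in [-10, 10]: {-10, -9, -8, -7, -6, -5, -4, -3, -2}.

Counting them gives 9 values.

Answer: 9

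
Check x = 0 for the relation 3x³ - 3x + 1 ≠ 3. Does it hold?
x = 0: LHS = 3·0³ - 3·0 + 1 = 1; 1 ≠ 3 — holds

The relation is satisfied at x = 0.

Answer: Yes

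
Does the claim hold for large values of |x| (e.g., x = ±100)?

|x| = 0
x = 100: LHS = |100| = 100; 100 = 0 — FAILS
x = -100: LHS = |-100| = 100; 100 = 0 — FAILS

Answer: No, fails for both x = 100 and x = -100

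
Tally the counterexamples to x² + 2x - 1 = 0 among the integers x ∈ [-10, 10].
Counterexamples in [-10, 10]: {-10, -9, -8, -7, -6, -5, -4, -3, -2, -1, 0, 1, 2, 3, 4, 5, 6, 7, 8, 9, 10}.

Counting them gives 21 values.

Answer: 21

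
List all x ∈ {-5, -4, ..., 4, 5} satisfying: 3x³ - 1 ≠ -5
Track d = LHS − RHS over the integers in [-5, 5]. Equality would need d = 0, but d changes sign only between consecutive integers, jumping over 0:
x = -2: LHS = 3·(-2)³ - 1 = -25; -25 ≠ -5 — holds  (d = -20)
x = -1: LHS = 3·(-1)³ - 1 = -4; -4 ≠ -5 — holds  (d = 1)
Away from these crossings d keeps a constant sign, and checking every integer in [-5, 5] confirms d ≠ 0 throughout. Hence the two sides are never equal, so the relation holds for every integer in [-5, 5].

Answer: All integers in [-5, 5]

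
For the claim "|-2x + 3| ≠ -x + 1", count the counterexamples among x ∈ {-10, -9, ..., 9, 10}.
Over all integers in [-10, 10], LHS − RHS is always positive; it is smallest at x = 1, where it equals 1:
x = 1: LHS = |-2·1 + 3| = |1| = 1, RHS = -1 + 1 = 0; 1 ≠ 0 — holds
At the ends of the range:
x = -10: LHS = |-2·(-10) + 3| = |23| = 23, RHS = -(-10) + 1 = 11; 23 ≠ 11 — holds
x = 10: LHS = |-2·10 + 3| = |-17| = 17, RHS = -10 + 1 = -9; 17 ≠ -9 — holds
Hence LHS − RHS is never 0, i.e. the two sides are never equal, so the relation holds for every integer in [-10, 10].

No counterexample appears in that range.

Answer: 0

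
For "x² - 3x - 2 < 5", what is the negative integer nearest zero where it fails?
Testing negative integers from -1 downward:
x = -1: LHS = (-1)² - 3·(-1) - 2 = 2; 2 < 5 — holds
x = -2: LHS = (-2)² - 3·(-2) - 2 = 8; 8 < 5 — FAILS  ← closest negative counterexample to 0

Answer: x = -2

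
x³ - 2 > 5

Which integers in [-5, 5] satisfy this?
Holds for: {2, 3, 4, 5}
Fails for: {-5, -4, -3, -2, -1, 0, 1}

Answer: {2, 3, 4, 5}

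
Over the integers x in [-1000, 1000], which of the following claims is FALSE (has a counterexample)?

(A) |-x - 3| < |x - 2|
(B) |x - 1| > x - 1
(A) x = 0: LHS = |-0 - 3| = |-3| = 3, RHS = |0 - 2| = |-2| = 2; 3 < 2 — FAILS
(B) x = 1: LHS = |1 - 1| = |0| = 0, RHS = 1 - 1 = 0; 0 > 0 — FAILS

Answer: Both A and B are false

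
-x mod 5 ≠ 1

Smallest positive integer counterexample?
Testing positive integers:
x = 1: LHS = (-1) mod 5 = 4; 4 ≠ 1 — holds
x = 2: LHS = (-2) mod 5 = 3; 3 ≠ 1 — holds
x = 3: LHS = (-3) mod 5 = 2; 2 ≠ 1 — holds
x = 4: LHS = (-4) mod 5 = 1; 1 ≠ 1 — FAILS  ← smallest positive counterexample

Answer: x = 4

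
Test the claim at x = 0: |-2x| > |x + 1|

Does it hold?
x = 0: LHS = |-2·0| = |0| = 0, RHS = |0 + 1| = |1| = 1; 0 > 1 — FAILS

The relation fails at x = 0, so x = 0 is a counterexample.

Answer: No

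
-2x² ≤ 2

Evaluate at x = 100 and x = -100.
x = 100: LHS = -2·100² = -20000; -20000 ≤ 2 — holds
x = -100: LHS = -2·(-100)² = -20000; -20000 ≤ 2 — holds

Answer: Yes, holds for both x = 100 and x = -100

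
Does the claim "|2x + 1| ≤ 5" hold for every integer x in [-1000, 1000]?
The claim fails at x = 3:
x = 3: LHS = |2·3 + 1| = |7| = 7; 7 ≤ 5 — FAILS

Because a single integer refutes it, the statement is false.

Answer: False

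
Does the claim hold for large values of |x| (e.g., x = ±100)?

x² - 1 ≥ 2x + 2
x = 100: LHS = 100² - 1 = 9999, RHS = 2·100 + 2 = 202; 9999 ≥ 202 — holds
x = -100: LHS = (-100)² - 1 = 9999, RHS = 2·(-100) + 2 = -198; 9999 ≥ -198 — holds

Answer: Yes, holds for both x = 100 and x = -100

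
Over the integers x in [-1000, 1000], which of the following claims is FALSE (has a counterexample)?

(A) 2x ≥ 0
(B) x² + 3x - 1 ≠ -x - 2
(A) x = -1: LHS = 2·(-1) = -2; -2 ≥ 0 — FAILS

(B) Track d = LHS − RHS over the integers in [-1000, 1000]. Equality would need d = 0, but d changes sign only between consecutive integers, jumping over 0:
x = -4: LHS = (-4)² + 3·(-4) - 1 = 3, RHS = -(-4) - 2 = 2; 3 ≠ 2 — holds  (d = 1)
x = -3: LHS = (-3)² + 3·(-3) - 1 = -1, RHS = -(-3) - 2 = 1; -1 ≠ 1 — holds  (d = -2)
x = -1: LHS = (-1)² + 3·(-1) - 1 = -3, RHS = -(-1) - 2 = -1; -3 ≠ -1 — holds  (d = -2)
x = 0: LHS = 0² + 3·0 - 1 = -1, RHS = -0 - 2 = -2; -1 ≠ -2 — holds  (d = 1)
Away from these crossings d keeps a constant sign, and checking every integer in [-1000, 1000] confirms d ≠ 0 throughout. Hence the two sides are never equal, so the relation holds for every integer in [-1000, 1000].

Only (A) has a counterexample.

Answer: A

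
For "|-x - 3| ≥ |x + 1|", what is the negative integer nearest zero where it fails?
Testing negative integers from -1 downward:
x = -1: LHS = |-(-1) - 3| = |-2| = 2, RHS = |(-1) + 1| = |0| = 0; 2 ≥ 0 — holds
x = -2: LHS = |-(-2) - 3| = |-1| = 1, RHS = |(-2) + 1| = |-1| = 1; 1 ≥ 1 — holds
x = -3: LHS = |-(-3) - 3| = |0| = 0, RHS = |(-3) + 1| = |-2| = 2; 0 ≥ 2 — FAILS  ← closest negative counterexample to 0

Answer: x = -3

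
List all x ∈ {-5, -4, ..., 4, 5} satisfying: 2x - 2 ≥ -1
Holds for: {1, 2, 3, 4, 5}
Fails for: {-5, -4, -3, -2, -1, 0}

Answer: {1, 2, 3, 4, 5}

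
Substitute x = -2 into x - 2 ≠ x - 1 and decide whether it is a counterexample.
Substitute x = -2 into the relation:
x = -2: LHS = (-2) - 2 = -4, RHS = (-2) - 1 = -3; -4 ≠ -3 — holds

The relation holds at x = -2, so it is not a counterexample.

Answer: No, x = -2 is not a counterexample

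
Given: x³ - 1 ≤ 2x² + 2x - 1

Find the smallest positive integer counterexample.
Testing positive integers:
x = 1: LHS = 1³ - 1 = 0, RHS = 2·1² + 2·1 - 1 = 3; 0 ≤ 3 — holds
x = 2: LHS = 2³ - 1 = 7, RHS = 2·2² + 2·2 - 1 = 11; 7 ≤ 11 — holds
x = 3: LHS = 3³ - 1 = 26, RHS = 2·3² + 2·3 - 1 = 23; 26 ≤ 23 — FAILS  ← smallest positive counterexample

Answer: x = 3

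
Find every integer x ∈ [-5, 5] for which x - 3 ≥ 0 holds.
Holds for: {3, 4, 5}
Fails for: {-5, -4, -3, -2, -1, 0, 1, 2}

Answer: {3, 4, 5}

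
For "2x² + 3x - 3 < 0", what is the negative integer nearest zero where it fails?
Testing negative integers from -1 downward:
x = -1: LHS = 2·(-1)² + 3·(-1) - 3 = -4; -4 < 0 — holds
x = -2: LHS = 2·(-2)² + 3·(-2) - 3 = -1; -1 < 0 — holds
x = -3: LHS = 2·(-3)² + 3·(-3) - 3 = 6; 6 < 0 — FAILS  ← closest negative counterexample to 0

Answer: x = -3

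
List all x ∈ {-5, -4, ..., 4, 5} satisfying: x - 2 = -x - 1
Track d = LHS − RHS over the integers in [-5, 5]. Equality would need d = 0, but d changes sign only between consecutive integers, jumping over 0:
x = 0: LHS = 0 - 2 = -2, RHS = -0 - 1 = -1; -2 = -1 — FAILS  (d = -1)
x = 1: LHS = 1 - 2 = -1, RHS = -1 - 1 = -2; -1 = -2 — FAILS  (d = 1)
Away from these crossings d keeps a constant sign, and checking every integer in [-5, 5] confirms d ≠ 0 throughout. Hence the two sides are never equal, so the claimed relation (=) fails for every integer in [-5, 5].

Answer: None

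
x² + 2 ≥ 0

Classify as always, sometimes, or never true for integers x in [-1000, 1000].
Over all integers in [-1000, 1000], LHS − RHS is smallest at x = 0, where it equals 2:
x = 0: LHS = 0² + 2 = 2; 2 ≥ 0 — holds
At the ends of the range:
x = -1000: LHS = (-1000)² + 2 = 1000002; 1000002 ≥ 0 — holds
x = 1000: LHS = 1000² + 2 = 1000002; 1000002 ≥ 0 — holds
Hence LHS − RHS is never negative, i.e. LHS ≥ RHS throughout, so the relation holds for every integer in [-1000, 1000].

No counterexample exists.

Answer: Always true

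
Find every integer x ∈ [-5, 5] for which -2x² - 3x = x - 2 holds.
Track d = LHS − RHS over the integers in [-5, 5]. Equality would need d = 0, but d changes sign only between consecutive integers, jumping over 0:
x = -3: LHS = -2·(-3)² - 3·(-3) = -9, RHS = (-3) - 2 = -5; -9 = -5 — FAILS  (d = -4)
x = -2: LHS = -2·(-2)² - 3·(-2) = -2, RHS = (-2) - 2 = -4; -2 = -4 — FAILS  (d = 2)
x = 0: LHS = -2·0² - 3·0 = 0, RHS = 0 - 2 = -2; 0 = -2 — FAILS  (d = 2)
x = 1: LHS = -2·1² - 3·1 = -5, RHS = 1 - 2 = -1; -5 = -1 — FAILS  (d = -4)
Away from these crossings d keeps a constant sign, and checking every integer in [-5, 5] confirms d ≠ 0 throughout. Hence the two sides are never equal, so the claimed relation (=) fails for every integer in [-5, 5].

Answer: None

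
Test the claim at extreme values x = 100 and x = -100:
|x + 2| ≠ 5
x = 100: LHS = |100 + 2| = |102| = 102; 102 ≠ 5 — holds
x = -100: LHS = |(-100) + 2| = |-98| = 98; 98 ≠ 5 — holds

Answer: Yes, holds for both x = 100 and x = -100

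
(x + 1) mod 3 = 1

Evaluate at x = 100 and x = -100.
x = 100: LHS = (100 + 1) mod 3 = 101 mod 3 = 2; 2 = 1 — FAILS
x = -100: LHS = ((-100) + 1) mod 3 = (-99) mod 3 = 0; 0 = 1 — FAILS

Answer: No, fails for both x = 100 and x = -100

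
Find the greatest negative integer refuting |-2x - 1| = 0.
Testing negative integers from -1 downward:
x = -1: LHS = |-2·(-1) - 1| = |1| = 1; 1 = 0 — FAILS  ← closest negative counterexample to 0

Answer: x = -1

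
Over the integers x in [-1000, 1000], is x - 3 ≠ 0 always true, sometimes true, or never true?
Holds at x = 0: LHS = 0 - 3 = -3; -3 ≠ 0 — holds
Fails at x = 3: LHS = 3 - 3 = 0; 0 ≠ 0 — FAILS
It is satisfied by some integers in the range but not all.

Answer: Sometimes true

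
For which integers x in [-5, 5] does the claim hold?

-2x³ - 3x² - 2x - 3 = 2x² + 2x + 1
Holds for: {-2}
Fails for: {-5, -4, -3, -1, 0, 1, 2, 3, 4, 5}

Answer: {-2}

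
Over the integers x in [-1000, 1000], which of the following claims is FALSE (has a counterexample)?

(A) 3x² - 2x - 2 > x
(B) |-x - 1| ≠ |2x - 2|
(A) x = 0: LHS = 3·0² - 2·0 - 2 = -2; -2 > 0 — FAILS
(B) x = 3: LHS = |-3 - 1| = |-4| = 4, RHS = |2·3 - 2| = |4| = 4; 4 ≠ 4 — FAILS

Answer: Both A and B are false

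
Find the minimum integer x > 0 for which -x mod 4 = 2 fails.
Testing positive integers:
x = 1: LHS = (-1) mod 4 = 3; 3 = 2 — FAILS  ← smallest positive counterexample

Answer: x = 1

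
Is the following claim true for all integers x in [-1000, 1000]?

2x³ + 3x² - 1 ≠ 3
Track d = LHS − RHS over the integers in [-1000, 1000]. Equality would need d = 0, but d changes sign only between consecutive integers, jumping over 0:
x = 0: LHS = 2·0³ + 3·0² - 1 = -1; -1 ≠ 3 — holds  (d = -4)
x = 1: LHS = 2·1³ + 3·1² - 1 = 4; 4 ≠ 3 — holds  (d = 1)
Away from these crossings d keeps a constant sign, and checking every integer in [-1000, 1000] confirms d ≠ 0 throughout. Hence the two sides are never equal, so the relation holds for every integer in [-1000, 1000].

No counterexample exists.

Answer: True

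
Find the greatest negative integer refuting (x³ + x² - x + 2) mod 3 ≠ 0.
Testing negative integers from -1 downward:
x = -1: LHS = ((-1)³ + (-1)² - (-1) + 2) mod 3 = 3 mod 3 = 0; 0 ≠ 0 — FAILS  ← closest negative counterexample to 0

Answer: x = -1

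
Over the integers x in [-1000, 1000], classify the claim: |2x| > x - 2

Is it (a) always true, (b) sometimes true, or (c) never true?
Over all integers in [-1000, 1000], LHS − RHS is smallest at x = 0, where it equals 2:
x = 0: LHS = |2·0| = |0| = 0, RHS = 0 - 2 = -2; 0 > -2 — holds
At the ends of the range:
x = -1000: LHS = |2·(-1000)| = |-2000| = 2000, RHS = (-1000) - 2 = -1002; 2000 > -1002 — holds
x = 1000: LHS = |2·1000| = |2000| = 2000, RHS = 1000 - 2 = 998; 2000 > 998 — holds
Hence LHS − RHS is never zero or negative, i.e. LHS > RHS throughout, so the relation holds for every integer in [-1000, 1000].

No counterexample exists.

Answer: Always true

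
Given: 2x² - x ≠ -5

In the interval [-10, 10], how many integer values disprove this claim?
Over all integers in [-10, 10], LHS − RHS is always positive; it is smallest at x = 0, where it equals 5:
x = 0: LHS = 2·0² - 0 = 0; 0 ≠ -5 — holds
At the ends of the range:
x = -10: LHS = 2·(-10)² - (-10) = 210; 210 ≠ -5 — holds
x = 10: LHS = 2·10² - 10 = 190; 190 ≠ -5 — holds
Hence LHS − RHS is never 0, i.e. the two sides are never equal, so the relation holds for every integer in [-10, 10].

No counterexample appears in that range.

Answer: 0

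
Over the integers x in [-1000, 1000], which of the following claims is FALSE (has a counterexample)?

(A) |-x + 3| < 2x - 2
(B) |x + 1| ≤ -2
(A) x = 0: LHS = |-0 + 3| = |3| = 3, RHS = 2·0 - 2 = -2; 3 < -2 — FAILS
(B) x = 0: LHS = |0 + 1| = |1| = 1; 1 ≤ -2 — FAILS

Answer: Both A and B are false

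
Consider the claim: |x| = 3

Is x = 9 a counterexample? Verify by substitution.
Substitute x = 9 into the relation:
x = 9: LHS = |9| = 9; 9 = 3 — FAILS

Since the claim fails at x = 9, this value is a counterexample.

Answer: Yes, x = 9 is a counterexample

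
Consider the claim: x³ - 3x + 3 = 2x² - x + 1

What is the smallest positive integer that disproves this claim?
Testing positive integers:
x = 1: LHS = 1³ - 3·1 + 3 = 1, RHS = 2·1² - 1 + 1 = 2; 1 = 2 — FAILS  ← smallest positive counterexample

Answer: x = 1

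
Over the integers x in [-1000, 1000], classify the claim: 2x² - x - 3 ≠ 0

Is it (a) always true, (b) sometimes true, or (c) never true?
Holds at x = 0: LHS = 2·0² - 0 - 3 = -3; -3 ≠ 0 — holds
Fails at x = -1: LHS = 2·(-1)² - (-1) - 3 = 0; 0 ≠ 0 — FAILS
It is satisfied by some integers in the range but not all.

Answer: Sometimes true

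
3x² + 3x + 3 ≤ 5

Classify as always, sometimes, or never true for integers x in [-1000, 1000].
Holds at x = 0: LHS = 3·0² + 3·0 + 3 = 3; 3 ≤ 5 — holds
Fails at x = 1: LHS = 3·1² + 3·1 + 3 = 9; 9 ≤ 5 — FAILS
It is satisfied by some integers in the range but not all.

Answer: Sometimes true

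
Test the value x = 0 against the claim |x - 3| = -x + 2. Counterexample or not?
Substitute x = 0 into the relation:
x = 0: LHS = |0 - 3| = |-3| = 3, RHS = -0 + 2 = 2; 3 = 2 — FAILS

Since the claim fails at x = 0, this value is a counterexample.

Answer: Yes, x = 0 is a counterexample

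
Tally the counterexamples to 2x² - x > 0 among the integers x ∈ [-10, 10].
Counterexamples in [-10, 10]: {0}.

Counting them gives 1 values.

Answer: 1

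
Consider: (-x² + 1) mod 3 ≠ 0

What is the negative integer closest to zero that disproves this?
Testing negative integers from -1 downward:
x = -1: LHS = (-(-1)² + 1) mod 3 = 0 mod 3 = 0; 0 ≠ 0 — FAILS  ← closest negative counterexample to 0

Answer: x = -1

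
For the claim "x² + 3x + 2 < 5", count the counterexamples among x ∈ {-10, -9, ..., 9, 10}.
Counterexamples in [-10, 10]: {-10, -9, -8, -7, -6, -5, -4, 1, 2, 3, 4, 5, 6, 7, 8, 9, 10}.

Counting them gives 17 values.

Answer: 17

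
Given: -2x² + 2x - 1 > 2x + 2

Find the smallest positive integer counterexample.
Testing positive integers:
x = 1: LHS = -2·1² + 2·1 - 1 = -1, RHS = 2·1 + 2 = 4; -1 > 4 — FAILS  ← smallest positive counterexample

Answer: x = 1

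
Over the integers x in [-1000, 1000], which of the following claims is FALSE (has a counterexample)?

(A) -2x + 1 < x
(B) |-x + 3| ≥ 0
(A) x = 0: LHS = -2·0 + 1 = 1; 1 < 0 — FAILS

(B) An absolute value is never negative, so the left side is ≥ 0 for every x, while the right side is 0. Tightest case in [-1000, 1000] is x = 3:
x = 3: LHS = |-3 + 3| = |0| = 0; 0 ≥ 0 — holds
Hence LHS − RHS is never negative, i.e. LHS ≥ RHS throughout, so the relation holds for every integer in [-1000, 1000].

Only (A) has a counterexample.

Answer: A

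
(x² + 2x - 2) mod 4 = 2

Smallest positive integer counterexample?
Testing positive integers:
x = 1: LHS = (1² + 2·1 - 2) mod 4 = 1 mod 4 = 1; 1 = 2 — FAILS  ← smallest positive counterexample

Answer: x = 1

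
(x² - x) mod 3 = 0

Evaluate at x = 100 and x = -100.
x = 100: LHS = (100² - 100) mod 3 = 9900 mod 3 = 0; 0 = 0 — holds
x = -100: LHS = ((-100)² - (-100)) mod 3 = 10100 mod 3 = 2; 2 = 0 — FAILS

Answer: Partially: holds for x = 100, fails for x = -100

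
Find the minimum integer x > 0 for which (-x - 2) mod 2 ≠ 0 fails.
Testing positive integers:
x = 1: LHS = (-1 - 2) mod 2 = (-3) mod 2 = 1; 1 ≠ 0 — holds
x = 2: LHS = (-2 - 2) mod 2 = (-4) mod 2 = 0; 0 ≠ 0 — FAILS  ← smallest positive counterexample

Answer: x = 2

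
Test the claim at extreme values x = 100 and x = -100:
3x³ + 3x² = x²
x = 100: LHS = 3·100³ + 3·100² = 3030000, RHS = 100² = 10000; 3030000 = 10000 — FAILS
x = -100: LHS = 3·(-100)³ + 3·(-100)² = -2970000, RHS = (-100)² = 10000; -2970000 = 10000 — FAILS

Answer: No, fails for both x = 100 and x = -100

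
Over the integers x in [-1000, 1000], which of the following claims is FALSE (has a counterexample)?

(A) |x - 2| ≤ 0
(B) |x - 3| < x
(A) x = 0: LHS = |0 - 2| = |-2| = 2; 2 ≤ 0 — FAILS
(B) x = 0: LHS = |0 - 3| = |-3| = 3; 3 < 0 — FAILS

Answer: Both A and B are false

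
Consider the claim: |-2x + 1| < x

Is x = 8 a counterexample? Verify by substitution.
Substitute x = 8 into the relation:
x = 8: LHS = |-2·8 + 1| = |-15| = 15; 15 < 8 — FAILS

Since the claim fails at x = 8, this value is a counterexample.

Answer: Yes, x = 8 is a counterexample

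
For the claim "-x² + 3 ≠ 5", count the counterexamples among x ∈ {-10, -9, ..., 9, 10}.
Over all integers in [-10, 10], LHS − RHS is always negative; it is closest to 0 at x = 0, where it equals -2:
x = 0: LHS = -0² + 3 = 3; 3 ≠ 5 — holds
At the ends of the range:
x = -10: LHS = -(-10)² + 3 = -97; -97 ≠ 5 — holds
x = 10: LHS = -10² + 3 = -97; -97 ≠ 5 — holds
Hence LHS − RHS is never 0, i.e. the two sides are never equal, so the relation holds for every integer in [-10, 10].

No counterexample appears in that range.

Answer: 0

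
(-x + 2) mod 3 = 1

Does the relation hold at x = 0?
x = 0: LHS = (-0 + 2) mod 3 = 2 mod 3 = 2; 2 = 1 — FAILS

The relation fails at x = 0, so x = 0 is a counterexample.

Answer: No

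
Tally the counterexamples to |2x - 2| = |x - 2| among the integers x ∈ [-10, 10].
Counterexamples in [-10, 10]: {-10, -9, -8, -7, -6, -5, -4, -3, -2, -1, 1, 2, 3, 4, 5, 6, 7, 8, 9, 10}.

Counting them gives 20 values.

Answer: 20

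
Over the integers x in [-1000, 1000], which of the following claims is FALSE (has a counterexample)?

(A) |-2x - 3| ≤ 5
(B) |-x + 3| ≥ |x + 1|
(A) x = 2: LHS = |-2·2 - 3| = |-7| = 7; 7 ≤ 5 — FAILS
(B) x = 2: LHS = |-2 + 3| = |1| = 1, RHS = |2 + 1| = |3| = 3; 1 ≥ 3 — FAILS

Answer: Both A and B are false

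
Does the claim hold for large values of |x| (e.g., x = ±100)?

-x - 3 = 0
x = 100: LHS = -100 - 3 = -103; -103 = 0 — FAILS
x = -100: LHS = -(-100) - 3 = 97; 97 = 0 — FAILS

Answer: No, fails for both x = 100 and x = -100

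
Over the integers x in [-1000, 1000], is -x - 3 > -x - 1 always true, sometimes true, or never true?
Over all integers in [-1000, 1000], LHS − RHS is largest at x = 0, where it equals -2:
x = 0: LHS = -0 - 3 = -3, RHS = -0 - 1 = -1; -3 > -1 — FAILS
At the ends of the range:
x = -1000: LHS = -(-1000) - 3 = 997, RHS = -(-1000) - 1 = 999; 997 > 999 — FAILS
x = 1000: LHS = -1000 - 3 = -1003, RHS = -1000 - 1 = -1001; -1003 > -1001 — FAILS
Hence LHS − RHS is never positive, i.e. LHS ≤ RHS throughout, so the claimed relation (>) fails for every integer in [-1000, 1000].

No integer in the range satisfies it.

Answer: Never true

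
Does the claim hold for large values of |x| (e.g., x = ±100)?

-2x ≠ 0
x = 100: LHS = -2·100 = -200; -200 ≠ 0 — holds
x = -100: LHS = -2·(-100) = 200; 200 ≠ 0 — holds

Answer: Yes, holds for both x = 100 and x = -100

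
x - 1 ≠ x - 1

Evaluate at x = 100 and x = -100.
x = 100: LHS = 100 - 1 = 99, RHS = 100 - 1 = 99; 99 ≠ 99 — FAILS
x = -100: LHS = (-100) - 1 = -101, RHS = (-100) - 1 = -101; -101 ≠ -101 — FAILS

Answer: No, fails for both x = 100 and x = -100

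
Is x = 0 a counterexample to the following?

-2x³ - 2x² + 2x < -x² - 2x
Substitute x = 0 into the relation:
x = 0: LHS = -2·0³ - 2·0² + 2·0 = 0, RHS = -0² - 2·0 = 0; 0 < 0 — FAILS

Since the claim fails at x = 0, this value is a counterexample.

Answer: Yes, x = 0 is a counterexample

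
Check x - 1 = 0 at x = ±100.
x = 100: LHS = 100 - 1 = 99; 99 = 0 — FAILS
x = -100: LHS = (-100) - 1 = -101; -101 = 0 — FAILS

Answer: No, fails for both x = 100 and x = -100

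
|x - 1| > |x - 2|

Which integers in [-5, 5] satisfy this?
Holds for: {2, 3, 4, 5}
Fails for: {-5, -4, -3, -2, -1, 0, 1}

Answer: {2, 3, 4, 5}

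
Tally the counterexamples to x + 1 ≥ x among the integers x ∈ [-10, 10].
Over all integers in [-10, 10], LHS − RHS is smallest at x = 0, where it equals 1:
x = 0: LHS = 0 + 1 = 1; 1 ≥ 0 — holds
At the ends of the range:
x = -10: LHS = (-10) + 1 = -9; -9 ≥ -10 — holds
x = 10: LHS = 10 + 1 = 11; 11 ≥ 10 — holds
Hence LHS − RHS is never negative, i.e. LHS ≥ RHS throughout, so the relation holds for every integer in [-10, 10].

No counterexample appears in that range.

Answer: 0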